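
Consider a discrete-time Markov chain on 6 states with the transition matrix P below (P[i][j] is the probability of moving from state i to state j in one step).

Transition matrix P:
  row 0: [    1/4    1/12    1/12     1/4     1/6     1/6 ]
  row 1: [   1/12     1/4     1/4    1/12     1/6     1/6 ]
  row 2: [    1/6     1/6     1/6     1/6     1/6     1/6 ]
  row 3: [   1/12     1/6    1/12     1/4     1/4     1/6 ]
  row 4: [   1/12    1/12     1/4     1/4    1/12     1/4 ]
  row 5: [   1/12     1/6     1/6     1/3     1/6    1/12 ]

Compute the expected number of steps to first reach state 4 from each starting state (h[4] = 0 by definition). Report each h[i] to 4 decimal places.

h = [5.3894, 5.4874, 5.4384, 4.9485, 0.0000, 5.3668]

First-step conditioning: h[4] = 0; for i ≠ 4, h[i] = 1 + Σ_k P[i][k]·h[k].
  h[0] = 1 + 1/4·h[0] + 1/12·h[1] + 1/12·h[2] + 1/4·h[3] + 1/6·h[5]
  h[1] = 1 + 1/12·h[0] + 1/4·h[1] + 1/4·h[2] + 1/12·h[3] + 1/6·h[5]
  h[2] = 1 + 1/6·h[0] + 1/6·h[1] + 1/6·h[2] + 1/6·h[3] + 1/6·h[5]
  h[3] = 1 + 1/12·h[0] + 1/6·h[1] + 1/12·h[2] + 1/4·h[3] + 1/6·h[5]
  h[5] = 1 + 1/12·h[0] + 1/6·h[1] + 1/6·h[2] + 1/3·h[3] + 1/12·h[5]
Solving the 5×5 linear system over states ≠ 4 gives exactly h = [2145/398, 1092/199, 4329/796, 3939/796, 0, 1068/199] (h[4] = 0 is the target).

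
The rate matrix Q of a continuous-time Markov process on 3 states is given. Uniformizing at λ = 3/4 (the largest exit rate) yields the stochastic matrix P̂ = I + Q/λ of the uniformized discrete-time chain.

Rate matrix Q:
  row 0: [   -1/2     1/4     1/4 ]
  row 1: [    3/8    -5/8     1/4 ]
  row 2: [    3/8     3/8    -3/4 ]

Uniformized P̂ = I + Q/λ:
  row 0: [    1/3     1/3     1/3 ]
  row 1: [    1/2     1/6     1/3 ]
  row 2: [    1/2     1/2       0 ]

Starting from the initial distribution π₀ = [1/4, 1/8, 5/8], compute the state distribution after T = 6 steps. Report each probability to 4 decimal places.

t=0: π = [0.2500, 0.1250, 0.6250]
t=1: π = [0.4583, 0.4167, 0.1250]
t=2: π = [0.4236, 0.2847, 0.2917]
t=3: π = [0.4294, 0.3345, 0.2361]
t=4: π = [0.4284, 0.3169, 0.2546]
t=5: π = [0.4286, 0.3229, 0.2485]
t=6: π = [0.4286, 0.3209, 0.2505]

π = [0.4286, 0.3209, 0.2505]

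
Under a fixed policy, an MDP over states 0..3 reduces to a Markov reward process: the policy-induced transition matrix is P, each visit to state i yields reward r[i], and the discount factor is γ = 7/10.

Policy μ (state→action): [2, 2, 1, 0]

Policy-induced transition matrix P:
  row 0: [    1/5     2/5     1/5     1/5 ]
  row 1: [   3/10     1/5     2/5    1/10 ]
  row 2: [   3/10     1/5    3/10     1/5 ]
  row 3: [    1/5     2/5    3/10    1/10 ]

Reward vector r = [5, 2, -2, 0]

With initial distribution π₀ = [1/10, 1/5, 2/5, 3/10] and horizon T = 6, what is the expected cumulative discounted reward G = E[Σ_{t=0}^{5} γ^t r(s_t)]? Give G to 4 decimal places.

t=0: π = [0.1000, 0.2000, 0.4000, 0.3000], E[r] = 0.1000, γ^t·E[r] = 0.100000, running G = 0.100000
t=1: π = [0.2600, 0.2800, 0.3100, 0.1500], E[r] = 1.2400, γ^t·E[r] = 0.868000, running G = 0.968000
t=2: π = [0.2590, 0.2820, 0.3020, 0.1570], E[r] = 1.2550, γ^t·E[r] = 0.614950, running G = 1.582950
t=3: π = [0.2584, 0.2832, 0.3023, 0.1561], E[r] = 1.2538, γ^t·E[r] = 0.430053, running G = 2.013003
t=4: π = [0.2586, 0.2829, 0.3025, 0.1561], E[r] = 1.2536, γ^t·E[r] = 0.300987, running G = 2.313990
t=5: π = [0.2585, 0.2829, 0.3024, 0.1561], E[r] = 1.2537, γ^t·E[r] = 0.210704, running G = 2.524694

G = 2.5247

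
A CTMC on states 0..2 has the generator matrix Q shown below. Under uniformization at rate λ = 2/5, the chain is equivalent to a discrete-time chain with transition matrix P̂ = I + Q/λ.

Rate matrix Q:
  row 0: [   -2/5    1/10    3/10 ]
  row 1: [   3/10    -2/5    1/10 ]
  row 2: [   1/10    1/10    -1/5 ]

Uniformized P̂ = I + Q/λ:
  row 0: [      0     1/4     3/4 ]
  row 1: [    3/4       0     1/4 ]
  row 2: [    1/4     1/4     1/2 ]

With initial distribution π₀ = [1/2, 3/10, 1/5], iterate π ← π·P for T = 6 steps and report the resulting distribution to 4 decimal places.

π = [0.2798, 0.2000, 0.5202]

t=0: π = [0.5000, 0.3000, 0.2000]
t=1: π = [0.2750, 0.1750, 0.5500]
t=2: π = [0.2688, 0.2063, 0.5250]
t=3: π = [0.2859, 0.1984, 0.5156]
t=4: π = [0.2777, 0.2004, 0.5219]
t=5: π = [0.2808, 0.1999, 0.5193]
t=6: π = [0.2798, 0.2000, 0.5202]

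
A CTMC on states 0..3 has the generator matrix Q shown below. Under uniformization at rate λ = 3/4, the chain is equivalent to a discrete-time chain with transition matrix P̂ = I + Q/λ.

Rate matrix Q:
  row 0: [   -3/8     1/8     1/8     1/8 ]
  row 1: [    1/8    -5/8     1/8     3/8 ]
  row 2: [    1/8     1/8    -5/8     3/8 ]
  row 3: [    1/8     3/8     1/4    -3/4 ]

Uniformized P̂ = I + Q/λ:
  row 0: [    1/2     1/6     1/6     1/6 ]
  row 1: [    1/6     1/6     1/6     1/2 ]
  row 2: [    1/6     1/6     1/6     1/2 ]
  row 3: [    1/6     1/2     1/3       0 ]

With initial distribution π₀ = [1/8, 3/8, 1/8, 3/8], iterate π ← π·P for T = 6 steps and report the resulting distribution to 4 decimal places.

t=0: π = [0.1250, 0.3750, 0.1250, 0.3750]
t=1: π = [0.2083, 0.2917, 0.2292, 0.2708]
t=2: π = [0.2361, 0.2569, 0.2118, 0.2951]
t=3: π = [0.2454, 0.2650, 0.2159, 0.2737]
t=4: π = [0.2485, 0.2579, 0.2123, 0.2813]
t=5: π = [0.2495, 0.2604, 0.2136, 0.2765]
t=6: π = [0.2498, 0.2588, 0.2128, 0.2786]

π = [0.2498, 0.2588, 0.2128, 0.2786]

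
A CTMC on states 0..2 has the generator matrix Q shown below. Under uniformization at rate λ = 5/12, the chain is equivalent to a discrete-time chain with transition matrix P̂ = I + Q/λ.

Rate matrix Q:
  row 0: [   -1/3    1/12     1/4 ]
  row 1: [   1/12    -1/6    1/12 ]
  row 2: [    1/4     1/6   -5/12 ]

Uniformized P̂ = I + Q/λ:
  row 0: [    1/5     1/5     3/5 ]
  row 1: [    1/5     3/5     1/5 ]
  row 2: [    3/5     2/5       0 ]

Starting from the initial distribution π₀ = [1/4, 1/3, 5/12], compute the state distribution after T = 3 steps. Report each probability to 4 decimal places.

t=0: π = [0.2500, 0.3333, 0.4167]
t=1: π = [0.3667, 0.4167, 0.2167]
t=2: π = [0.2867, 0.4100, 0.3033]
t=3: π = [0.3213, 0.4247, 0.2540]

π = [0.3213, 0.4247, 0.2540]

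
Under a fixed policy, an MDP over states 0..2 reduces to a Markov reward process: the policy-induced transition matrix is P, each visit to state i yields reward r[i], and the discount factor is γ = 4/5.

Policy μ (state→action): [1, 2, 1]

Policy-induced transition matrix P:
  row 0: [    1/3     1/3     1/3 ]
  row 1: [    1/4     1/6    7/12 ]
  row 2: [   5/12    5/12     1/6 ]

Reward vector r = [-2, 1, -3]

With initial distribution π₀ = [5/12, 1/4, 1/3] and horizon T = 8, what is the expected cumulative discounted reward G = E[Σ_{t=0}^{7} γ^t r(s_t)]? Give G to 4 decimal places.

t=0: π = [0.4167, 0.2500, 0.3333], E[r] = -1.5833, γ^t·E[r] = -1.583333, running G = -1.583333
t=1: π = [0.3403, 0.3194, 0.3403], E[r] = -1.3819, γ^t·E[r] = -1.105556, running G = -2.688889
t=2: π = [0.3351, 0.3084, 0.3565], E[r] = -1.4311, γ^t·E[r] = -0.915926, running G = -3.604815
t=3: π = [0.3373, 0.3116, 0.3510], E[r] = -1.4161, γ^t·E[r] = -0.725062, running G = -4.329877
t=4: π = [0.3366, 0.3106, 0.3527], E[r] = -1.4208, γ^t·E[r] = -0.581957, running G = -4.911834
t=5: π = [0.3368, 0.3110, 0.3522], E[r] = -1.4193, γ^t·E[r] = -0.465091, running G = -5.376925
t=6: π = [0.3368, 0.3109, 0.3524], E[r] = -1.4198, γ^t·E[r] = -0.372191, running G = -5.749116
t=7: π = [0.3368, 0.3109, 0.3523], E[r] = -1.4197, γ^t·E[r] = -0.297723, running G = -6.046839

G = -6.0468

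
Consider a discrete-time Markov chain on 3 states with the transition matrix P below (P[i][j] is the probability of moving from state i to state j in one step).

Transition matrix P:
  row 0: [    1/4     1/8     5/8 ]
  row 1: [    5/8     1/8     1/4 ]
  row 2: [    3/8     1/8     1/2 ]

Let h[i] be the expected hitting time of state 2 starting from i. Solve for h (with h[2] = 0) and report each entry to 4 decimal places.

h = [1.7297, 2.3784, 0.0000]

First-step conditioning: h[2] = 0; for i ≠ 2, h[i] = 1 + Σ_k P[i][k]·h[k].
  h[0] = 1 + 1/4·h[0] + 1/8·h[1]
  h[1] = 1 + 5/8·h[0] + 1/8·h[1]
Solving the 2×2 linear system over states ≠ 2 gives exactly h = [64/37, 88/37, 0] (h[2] = 0 is the target).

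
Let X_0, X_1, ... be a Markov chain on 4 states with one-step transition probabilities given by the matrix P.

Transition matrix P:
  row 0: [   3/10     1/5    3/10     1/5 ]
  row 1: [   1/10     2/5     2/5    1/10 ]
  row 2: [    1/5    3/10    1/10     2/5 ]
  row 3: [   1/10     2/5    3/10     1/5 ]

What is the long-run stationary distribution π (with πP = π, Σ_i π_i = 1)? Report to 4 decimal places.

Balance equations π_j = Σ_i π_i·P[i][j]:
  π_0 = 3/10·π_0 + 1/10·π_1 + 1/5·π_2 + 1/10·π_3
  π_1 = 1/5·π_0 + 2/5·π_1 + 3/10·π_2 + 2/5·π_3
  π_2 = 3/10·π_0 + 2/5·π_1 + 1/10·π_2 + 3/10·π_3
  normalize: π_0 + π_1 + π_2 + π_3 = 1
Solving the linear system gives exactly π = [31/194, 33/97, 27/97, 43/194].

π = [0.1598, 0.3402, 0.2784, 0.2216]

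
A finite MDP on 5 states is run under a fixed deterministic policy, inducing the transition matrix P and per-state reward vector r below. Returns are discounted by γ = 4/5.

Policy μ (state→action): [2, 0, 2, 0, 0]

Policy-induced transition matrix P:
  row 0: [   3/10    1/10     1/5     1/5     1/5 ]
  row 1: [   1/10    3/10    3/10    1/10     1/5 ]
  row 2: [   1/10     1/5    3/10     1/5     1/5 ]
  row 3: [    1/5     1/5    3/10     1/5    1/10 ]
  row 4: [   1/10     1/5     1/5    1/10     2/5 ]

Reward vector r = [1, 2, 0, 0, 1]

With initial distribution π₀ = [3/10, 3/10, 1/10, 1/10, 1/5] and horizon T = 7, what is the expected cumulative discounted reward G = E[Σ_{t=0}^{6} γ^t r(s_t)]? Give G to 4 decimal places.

t=0: π = [0.3000, 0.3000, 0.1000, 0.1000, 0.2000], E[r] = 1.1000, γ^t·E[r] = 1.100000, running G = 1.100000
t=1: π = [0.1700, 0.2000, 0.2500, 0.1500, 0.2300], E[r] = 0.8000, γ^t·E[r] = 0.640000, running G = 1.740000
t=2: π = [0.1490, 0.2030, 0.2600, 0.1570, 0.2310], E[r] = 0.7860, γ^t·E[r] = 0.503040, running G = 2.243040
t=3: π = [0.1455, 0.2054, 0.2620, 0.1566, 0.2305], E[r] = 0.7868, γ^t·E[r] = 0.402842, running G = 2.645882
t=4: π = [0.1448, 0.2060, 0.2624, 0.1564, 0.2304], E[r] = 0.7872, γ^t·E[r] = 0.322429, running G = 2.968311
t=5: π = [0.1446, 0.2061, 0.2625, 0.1564, 0.2304], E[r] = 0.7873, γ^t·E[r] = 0.257978, running G = 3.226288
t=6: π = [0.1446, 0.2062, 0.2625, 0.1563, 0.2305], E[r] = 0.7873, γ^t·E[r] = 0.206390, running G = 3.432678

G = 3.4327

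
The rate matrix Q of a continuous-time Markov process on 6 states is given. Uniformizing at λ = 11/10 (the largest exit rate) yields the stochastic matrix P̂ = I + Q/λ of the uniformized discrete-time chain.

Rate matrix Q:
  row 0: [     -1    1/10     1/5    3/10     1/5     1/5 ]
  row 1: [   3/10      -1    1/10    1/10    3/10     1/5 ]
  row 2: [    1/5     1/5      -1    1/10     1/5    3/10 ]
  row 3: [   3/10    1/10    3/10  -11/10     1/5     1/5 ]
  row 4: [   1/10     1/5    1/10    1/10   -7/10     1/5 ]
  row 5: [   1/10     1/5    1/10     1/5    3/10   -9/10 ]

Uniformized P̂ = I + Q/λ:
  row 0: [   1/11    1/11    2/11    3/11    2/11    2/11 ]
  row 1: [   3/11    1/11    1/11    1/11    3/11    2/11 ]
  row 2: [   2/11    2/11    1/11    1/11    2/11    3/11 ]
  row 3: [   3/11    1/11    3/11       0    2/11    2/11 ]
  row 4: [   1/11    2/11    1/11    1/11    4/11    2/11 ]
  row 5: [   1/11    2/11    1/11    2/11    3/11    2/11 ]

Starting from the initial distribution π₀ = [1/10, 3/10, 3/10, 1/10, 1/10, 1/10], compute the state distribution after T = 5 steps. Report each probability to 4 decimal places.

t=0: π = [0.1000, 0.3000, 0.3000, 0.1000, 0.1000, 0.1000]
t=1: π = [0.1909, 0.1364, 0.1182, 0.1091, 0.2364, 0.2091]
t=2: π = [0.1463, 0.1421, 0.1281, 0.1347, 0.2562, 0.1926]
t=3: π = [0.1529, 0.1434, 0.1287, 0.1228, 0.2588, 0.1935]
t=4: π = [0.1510, 0.1437, 0.1271, 0.1251, 0.2595, 0.1935]
t=5: π = [0.1514, 0.1436, 0.1274, 0.1246, 0.2597, 0.1934]

π = [0.1514, 0.1436, 0.1274, 0.1246, 0.2597, 0.1934]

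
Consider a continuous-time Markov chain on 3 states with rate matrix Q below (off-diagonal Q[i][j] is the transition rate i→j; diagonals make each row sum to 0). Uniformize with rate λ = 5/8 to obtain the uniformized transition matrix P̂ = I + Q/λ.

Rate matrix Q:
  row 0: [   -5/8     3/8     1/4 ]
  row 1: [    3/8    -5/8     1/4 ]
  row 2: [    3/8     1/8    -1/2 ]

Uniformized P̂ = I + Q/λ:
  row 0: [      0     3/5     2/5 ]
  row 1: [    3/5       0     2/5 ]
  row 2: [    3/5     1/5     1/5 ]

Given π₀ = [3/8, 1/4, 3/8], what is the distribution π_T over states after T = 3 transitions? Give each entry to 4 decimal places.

t=0: π = [0.3750, 0.2500, 0.3750]
t=1: π = [0.3750, 0.3000, 0.3250]
t=2: π = [0.3750, 0.2900, 0.3350]
t=3: π = [0.3750, 0.2920, 0.3330]

π = [0.3750, 0.2920, 0.3330]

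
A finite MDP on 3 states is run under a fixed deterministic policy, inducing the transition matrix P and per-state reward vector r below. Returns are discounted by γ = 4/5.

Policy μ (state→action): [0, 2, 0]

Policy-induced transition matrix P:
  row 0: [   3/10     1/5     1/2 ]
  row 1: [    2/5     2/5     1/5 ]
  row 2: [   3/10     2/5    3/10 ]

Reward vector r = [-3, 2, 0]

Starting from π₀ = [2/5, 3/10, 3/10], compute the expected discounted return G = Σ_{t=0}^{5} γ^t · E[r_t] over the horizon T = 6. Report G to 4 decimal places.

G = -1.5062

t=0: π = [0.4000, 0.3000, 0.3000], E[r] = -0.6000, γ^t·E[r] = -0.600000, running G = -0.600000
t=1: π = [0.3300, 0.3200, 0.3500], E[r] = -0.3500, γ^t·E[r] = -0.280000, running G = -0.880000
t=2: π = [0.3320, 0.3340, 0.3340], E[r] = -0.3280, γ^t·E[r] = -0.209920, running G = -1.089920
t=3: π = [0.3334, 0.3336, 0.3330], E[r] = -0.3330, γ^t·E[r] = -0.170496, running G = -1.260416
t=4: π = [0.3334, 0.3333, 0.3333], E[r] = -0.3334, γ^t·E[r] = -0.136577, running G = -1.396993
t=5: π = [0.3333, 0.3333, 0.3333], E[r] = -0.3333, γ^t·E[r] = -0.109229, running G = -1.506222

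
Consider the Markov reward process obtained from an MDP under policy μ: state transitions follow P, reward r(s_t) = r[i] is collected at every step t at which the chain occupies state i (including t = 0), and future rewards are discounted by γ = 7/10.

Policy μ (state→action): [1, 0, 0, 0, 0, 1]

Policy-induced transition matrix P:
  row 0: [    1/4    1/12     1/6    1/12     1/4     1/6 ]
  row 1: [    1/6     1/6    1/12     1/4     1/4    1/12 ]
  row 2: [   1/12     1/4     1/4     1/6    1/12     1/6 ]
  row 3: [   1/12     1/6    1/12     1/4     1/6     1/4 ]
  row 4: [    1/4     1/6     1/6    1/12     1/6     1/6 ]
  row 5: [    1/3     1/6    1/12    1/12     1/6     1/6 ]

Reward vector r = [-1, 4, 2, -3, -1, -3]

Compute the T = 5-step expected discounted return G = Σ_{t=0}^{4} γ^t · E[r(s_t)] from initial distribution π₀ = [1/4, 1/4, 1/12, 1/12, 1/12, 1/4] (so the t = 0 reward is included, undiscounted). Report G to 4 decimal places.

G = -0.9196

t=0: π = [0.2500, 0.2500, 0.0833, 0.0833, 0.0833, 0.2500], E[r] = -0.1667, γ^t·E[r] = -0.166667, running G = -0.166667
t=1: π = [0.2222, 0.1528, 0.1250, 0.1458, 0.2014, 0.1528], E[r] = -0.4583, γ^t·E[r] = -0.320833, running G = -0.487500
t=2: π = [0.2049, 0.1586, 0.1395, 0.1435, 0.1875, 0.1661], E[r] = -0.4080, γ^t·E[r] = -0.199913, running G = -0.687413
t=3: π = [0.2035, 0.1612, 0.1393, 0.1453, 0.1853, 0.1654], E[r] = -0.3975, γ^t·E[r] = -0.136350, running G = -0.823763
t=4: π = [0.2029, 0.1613, 0.1389, 0.1460, 0.1855, 0.1653], E[r] = -0.3993, γ^t·E[r] = -0.095874, running G = -0.919637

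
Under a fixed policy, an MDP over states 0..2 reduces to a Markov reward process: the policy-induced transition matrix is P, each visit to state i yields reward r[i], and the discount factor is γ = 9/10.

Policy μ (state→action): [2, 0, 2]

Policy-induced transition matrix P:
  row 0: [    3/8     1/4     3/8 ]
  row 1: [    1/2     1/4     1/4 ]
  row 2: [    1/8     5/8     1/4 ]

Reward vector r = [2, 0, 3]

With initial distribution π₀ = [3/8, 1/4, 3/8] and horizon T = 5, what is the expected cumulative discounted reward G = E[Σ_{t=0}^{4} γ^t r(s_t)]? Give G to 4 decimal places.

G = 6.6896

t=0: π = [0.3750, 0.2500, 0.3750], E[r] = 1.8750, γ^t·E[r] = 1.875000, running G = 1.875000
t=1: π = [0.3125, 0.3906, 0.2969], E[r] = 1.5156, γ^t·E[r] = 1.364063, running G = 3.239063
t=2: π = [0.3496, 0.3613, 0.2891], E[r] = 1.5664, γ^t·E[r] = 1.268789, running G = 4.507852
t=3: π = [0.3479, 0.3584, 0.2937], E[r] = 1.5769, γ^t·E[r] = 1.149563, running G = 5.657415
t=4: π = [0.3464, 0.3601, 0.2935], E[r] = 1.5732, γ^t·E[r] = 1.032184, running G = 6.689599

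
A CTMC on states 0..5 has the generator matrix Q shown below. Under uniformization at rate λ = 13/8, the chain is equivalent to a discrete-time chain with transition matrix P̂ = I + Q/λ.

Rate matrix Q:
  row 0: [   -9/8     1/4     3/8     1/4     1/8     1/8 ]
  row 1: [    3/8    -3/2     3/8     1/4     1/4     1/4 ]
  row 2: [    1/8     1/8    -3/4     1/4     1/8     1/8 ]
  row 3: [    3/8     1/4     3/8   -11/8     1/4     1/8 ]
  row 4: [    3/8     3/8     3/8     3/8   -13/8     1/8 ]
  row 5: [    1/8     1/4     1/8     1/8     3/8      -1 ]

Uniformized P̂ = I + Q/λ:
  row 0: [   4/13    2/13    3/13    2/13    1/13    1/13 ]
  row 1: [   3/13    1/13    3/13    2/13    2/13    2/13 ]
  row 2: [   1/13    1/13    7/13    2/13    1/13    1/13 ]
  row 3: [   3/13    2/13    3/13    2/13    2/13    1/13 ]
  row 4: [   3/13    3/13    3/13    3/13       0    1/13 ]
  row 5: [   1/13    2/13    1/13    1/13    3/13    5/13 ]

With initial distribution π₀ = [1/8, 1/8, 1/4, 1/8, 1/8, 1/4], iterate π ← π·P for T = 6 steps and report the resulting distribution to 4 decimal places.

π = [0.1783, 0.1289, 0.3051, 0.1526, 0.1095, 0.1256]

t=0: π = [0.1250, 0.1250, 0.2500, 0.1250, 0.1250, 0.2500]
t=1: π = [0.1635, 0.1346, 0.2692, 0.1442, 0.1250, 0.1635]
t=2: π = [0.1768, 0.1324, 0.2885, 0.1509, 0.1139, 0.1376]
t=3: π = [0.1788, 0.1302, 0.2984, 0.1520, 0.1111, 0.1294]
t=4: π = [0.1787, 0.1294, 0.3027, 0.1524, 0.1100, 0.1268]
t=5: π = [0.1785, 0.1291, 0.3044, 0.1526, 0.1096, 0.1259]
t=6: π = [0.1783, 0.1289, 0.3051, 0.1526, 0.1095, 0.1256]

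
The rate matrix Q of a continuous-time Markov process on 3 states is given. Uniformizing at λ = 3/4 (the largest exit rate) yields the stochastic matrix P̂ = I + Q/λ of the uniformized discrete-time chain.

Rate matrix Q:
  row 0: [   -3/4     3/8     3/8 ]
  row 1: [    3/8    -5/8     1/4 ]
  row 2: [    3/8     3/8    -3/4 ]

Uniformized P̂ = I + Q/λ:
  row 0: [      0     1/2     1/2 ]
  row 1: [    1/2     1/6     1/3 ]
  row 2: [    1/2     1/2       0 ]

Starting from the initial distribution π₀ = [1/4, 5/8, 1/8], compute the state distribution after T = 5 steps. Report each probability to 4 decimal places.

t=0: π = [0.2500, 0.6250, 0.1250]
t=1: π = [0.3750, 0.2917, 0.3333]
t=2: π = [0.3125, 0.4028, 0.2847]
t=3: π = [0.3438, 0.3657, 0.2905]
t=4: π = [0.3281, 0.3781, 0.2938]
t=5: π = [0.3359, 0.3740, 0.2901]

π = [0.3359, 0.3740, 0.2901]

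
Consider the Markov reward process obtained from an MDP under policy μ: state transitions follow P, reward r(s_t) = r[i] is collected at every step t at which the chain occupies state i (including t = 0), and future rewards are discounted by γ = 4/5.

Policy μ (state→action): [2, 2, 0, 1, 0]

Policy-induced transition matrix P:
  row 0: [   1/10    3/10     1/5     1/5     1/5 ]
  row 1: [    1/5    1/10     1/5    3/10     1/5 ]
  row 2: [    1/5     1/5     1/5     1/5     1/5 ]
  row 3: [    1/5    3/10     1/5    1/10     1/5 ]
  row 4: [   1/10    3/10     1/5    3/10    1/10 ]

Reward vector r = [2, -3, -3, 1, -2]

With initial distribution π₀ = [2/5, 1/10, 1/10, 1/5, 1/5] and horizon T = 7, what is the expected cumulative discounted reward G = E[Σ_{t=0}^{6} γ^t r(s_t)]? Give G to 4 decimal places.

t=0: π = [0.4000, 0.1000, 0.1000, 0.2000, 0.2000], E[r] = 0.0000, γ^t·E[r] = 0.000000, running G = 0.000000
t=1: π = [0.1400, 0.2700, 0.2000, 0.2100, 0.1800], E[r] = -1.2800, γ^t·E[r] = -1.024000, running G = -1.024000
t=2: π = [0.1680, 0.2260, 0.2000, 0.2240, 0.1820], E[r] = -1.0820, γ^t·E[r] = -0.692480, running G = -1.716480
t=3: π = [0.1650, 0.2348, 0.2000, 0.2184, 0.1818], E[r] = -1.1196, γ^t·E[r] = -0.573235, running G = -2.289715
t=4: π = [0.1653, 0.2330, 0.2000, 0.2198, 0.1818], E[r] = -1.1123, γ^t·E[r] = -0.455598, running G = -2.745313
t=5: π = [0.1653, 0.2334, 0.2000, 0.2195, 0.1818], E[r] = -1.1137, γ^t·E[r] = -0.364949, running G = -3.110262
t=6: π = [0.1653, 0.2333, 0.2000, 0.2196, 0.1818], E[r] = -1.1135, γ^t·E[r] = -0.291885, running G = -3.402147

G = -3.4021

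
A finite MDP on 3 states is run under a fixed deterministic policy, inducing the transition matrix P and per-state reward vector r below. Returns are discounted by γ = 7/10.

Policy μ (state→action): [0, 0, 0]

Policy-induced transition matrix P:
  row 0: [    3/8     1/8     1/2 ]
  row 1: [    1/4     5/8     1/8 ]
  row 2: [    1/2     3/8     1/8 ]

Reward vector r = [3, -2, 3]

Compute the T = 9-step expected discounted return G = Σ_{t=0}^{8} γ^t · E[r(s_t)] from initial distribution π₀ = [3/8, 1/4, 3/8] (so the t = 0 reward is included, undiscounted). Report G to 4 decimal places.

t=0: π = [0.3750, 0.2500, 0.3750], E[r] = 1.7500, γ^t·E[r] = 1.750000, running G = 1.750000
t=1: π = [0.3906, 0.3438, 0.2656], E[r] = 1.2813, γ^t·E[r] = 0.896875, running G = 2.646875
t=2: π = [0.3652, 0.3633, 0.2715], E[r] = 1.1836, γ^t·E[r] = 0.579961, running G = 3.226836
t=3: π = [0.3635, 0.3745, 0.2620], E[r] = 1.1274, γ^t·E[r] = 0.386712, running G = 3.613548
t=4: π = [0.3609, 0.3777, 0.2613], E[r] = 1.1113, γ^t·E[r] = 0.266815, running G = 3.880364
t=5: π = [0.3604, 0.3792, 0.2603], E[r] = 1.1040, γ^t·E[r] = 0.185546, running G = 4.065910
t=6: π = [0.3601, 0.3797, 0.2602], E[r] = 1.1016, γ^t·E[r] = 0.129597, running G = 4.195506
t=7: π = [0.3601, 0.3799, 0.2601], E[r] = 1.1006, γ^t·E[r] = 0.090636, running G = 4.286143
t=8: π = [0.3600, 0.3800, 0.2600], E[r] = 1.1002, γ^t·E[r] = 0.063425, running G = 4.349568

G = 4.3496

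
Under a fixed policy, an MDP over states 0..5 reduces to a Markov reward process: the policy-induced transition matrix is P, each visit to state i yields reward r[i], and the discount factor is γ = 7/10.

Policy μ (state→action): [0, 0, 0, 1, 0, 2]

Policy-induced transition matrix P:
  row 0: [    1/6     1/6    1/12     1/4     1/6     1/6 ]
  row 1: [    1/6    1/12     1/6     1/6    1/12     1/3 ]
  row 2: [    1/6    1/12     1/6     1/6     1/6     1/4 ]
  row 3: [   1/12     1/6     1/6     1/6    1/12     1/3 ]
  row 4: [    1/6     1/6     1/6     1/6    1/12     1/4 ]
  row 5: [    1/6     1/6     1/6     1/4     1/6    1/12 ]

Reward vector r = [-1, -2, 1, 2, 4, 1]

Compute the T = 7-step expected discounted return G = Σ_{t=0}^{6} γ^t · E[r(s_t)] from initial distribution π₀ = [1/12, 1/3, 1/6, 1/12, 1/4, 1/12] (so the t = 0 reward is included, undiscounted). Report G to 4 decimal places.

G = 2.4066

t=0: π = [0.0833, 0.3333, 0.1667, 0.0833, 0.2500, 0.0833], E[r] = 0.6667, γ^t·E[r] = 0.666667, running G = 0.666667
t=1: π = [0.1597, 0.1250, 0.1597, 0.1806, 0.1111, 0.2639], E[r] = 0.8194, γ^t·E[r] = 0.573611, running G = 1.240278
t=2: π = [0.1516, 0.1429, 0.1534, 0.2020, 0.1319, 0.2182], E[r] = 0.8657, γ^t·E[r] = 0.424213, running G = 1.664491
t=3: π = [0.1498, 0.1420, 0.1540, 0.1975, 0.1269, 0.2297], E[r] = 0.8527, γ^t·E[r] = 0.292466, running G = 1.956957
t=4: π = [0.1502, 0.1420, 0.1542, 0.1983, 0.1278, 0.2275], E[r] = 0.8553, γ^t·E[r] = 0.205354, running G = 2.162311
t=5: π = [0.1501, 0.1420, 0.1541, 0.1981, 0.1277, 0.2279], E[r] = 0.8549, γ^t·E[r] = 0.143680, running G = 2.305990
t=6: π = [0.1502, 0.1420, 0.1542, 0.1982, 0.1277, 0.2278], E[r] = 0.8549, γ^t·E[r] = 0.100584, running G = 2.406574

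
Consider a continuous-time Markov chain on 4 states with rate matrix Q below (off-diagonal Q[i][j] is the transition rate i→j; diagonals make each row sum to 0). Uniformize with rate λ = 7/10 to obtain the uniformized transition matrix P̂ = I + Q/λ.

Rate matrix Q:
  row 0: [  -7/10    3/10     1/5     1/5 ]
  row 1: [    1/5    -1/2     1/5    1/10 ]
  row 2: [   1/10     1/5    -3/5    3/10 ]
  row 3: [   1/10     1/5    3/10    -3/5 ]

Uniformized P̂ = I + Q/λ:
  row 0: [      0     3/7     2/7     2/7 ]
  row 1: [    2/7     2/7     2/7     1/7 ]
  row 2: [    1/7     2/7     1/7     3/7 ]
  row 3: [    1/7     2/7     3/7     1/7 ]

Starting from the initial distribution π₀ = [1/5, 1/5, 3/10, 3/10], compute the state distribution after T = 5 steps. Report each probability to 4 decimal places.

π = [0.1636, 0.3091, 0.2808, 0.2465]

t=0: π = [0.2000, 0.2000, 0.3000, 0.3000]
t=1: π = [0.1429, 0.3143, 0.2857, 0.2571]
t=2: π = [0.1673, 0.3061, 0.2816, 0.2449]
t=3: π = [0.1627, 0.3096, 0.2805, 0.2472]
t=4: π = [0.1638, 0.3090, 0.2810, 0.2462]
t=5: π = [0.1636, 0.3091, 0.2808, 0.2465]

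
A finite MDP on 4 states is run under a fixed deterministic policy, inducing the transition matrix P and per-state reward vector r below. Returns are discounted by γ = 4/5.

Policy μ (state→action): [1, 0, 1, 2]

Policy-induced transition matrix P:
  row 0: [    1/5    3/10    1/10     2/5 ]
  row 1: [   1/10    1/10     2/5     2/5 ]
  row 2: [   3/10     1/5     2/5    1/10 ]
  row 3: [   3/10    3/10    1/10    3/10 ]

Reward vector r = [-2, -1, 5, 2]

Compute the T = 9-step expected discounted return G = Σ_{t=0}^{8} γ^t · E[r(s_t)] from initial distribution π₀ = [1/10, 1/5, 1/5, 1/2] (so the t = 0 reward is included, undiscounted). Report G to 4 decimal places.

t=0: π = [0.1000, 0.2000, 0.2000, 0.5000], E[r] = 1.6000, γ^t·E[r] = 1.600000, running G = 1.600000
t=1: π = [0.2500, 0.2400, 0.2200, 0.2900], E[r] = 0.9400, γ^t·E[r] = 0.752000, running G = 2.352000
t=2: π = [0.2270, 0.2300, 0.2380, 0.3050], E[r] = 1.1160, γ^t·E[r] = 0.714240, running G = 3.066240
t=3: π = [0.2313, 0.2302, 0.2404, 0.2981], E[r] = 1.1054, γ^t·E[r] = 0.565965, running G = 3.632205
t=4: π = [0.2308, 0.2299, 0.2412, 0.2981], E[r] = 1.1105, γ^t·E[r] = 0.454844, running G = 4.087049
t=5: π = [0.2309, 0.2299, 0.2413, 0.2978], E[r] = 1.1106, γ^t·E[r] = 0.363910, running G = 4.450959
t=6: π = [0.2309, 0.2299, 0.2414, 0.2978], E[r] = 1.1107, γ^t·E[r] = 0.291172, running G = 4.742131
t=7: π = [0.2309, 0.2299, 0.2414, 0.2978], E[r] = 1.1108, γ^t·E[r] = 0.232942, running G = 4.975073
t=8: π = [0.2309, 0.2299, 0.2414, 0.2978], E[r] = 1.1108, γ^t·E[r] = 0.186355, running G = 5.161428

G = 5.1614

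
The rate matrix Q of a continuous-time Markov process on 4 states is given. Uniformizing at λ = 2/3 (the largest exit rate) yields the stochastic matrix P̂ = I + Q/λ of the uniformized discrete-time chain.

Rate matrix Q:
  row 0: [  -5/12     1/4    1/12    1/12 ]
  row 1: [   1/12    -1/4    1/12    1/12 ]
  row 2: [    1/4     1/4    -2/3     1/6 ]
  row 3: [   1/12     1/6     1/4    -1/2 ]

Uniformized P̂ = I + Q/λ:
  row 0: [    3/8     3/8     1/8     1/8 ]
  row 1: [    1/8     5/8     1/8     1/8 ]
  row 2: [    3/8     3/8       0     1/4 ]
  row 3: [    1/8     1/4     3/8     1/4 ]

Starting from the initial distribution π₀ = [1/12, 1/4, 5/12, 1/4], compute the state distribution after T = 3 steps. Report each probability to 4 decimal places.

t=0: π = [0.0833, 0.2500, 0.4167, 0.2500]
t=1: π = [0.2500, 0.4063, 0.1354, 0.2083]
t=2: π = [0.2214, 0.4505, 0.1602, 0.1680]
t=3: π = [0.2204, 0.4666, 0.1470, 0.1660]

π = [0.2204, 0.4666, 0.1470, 0.1660]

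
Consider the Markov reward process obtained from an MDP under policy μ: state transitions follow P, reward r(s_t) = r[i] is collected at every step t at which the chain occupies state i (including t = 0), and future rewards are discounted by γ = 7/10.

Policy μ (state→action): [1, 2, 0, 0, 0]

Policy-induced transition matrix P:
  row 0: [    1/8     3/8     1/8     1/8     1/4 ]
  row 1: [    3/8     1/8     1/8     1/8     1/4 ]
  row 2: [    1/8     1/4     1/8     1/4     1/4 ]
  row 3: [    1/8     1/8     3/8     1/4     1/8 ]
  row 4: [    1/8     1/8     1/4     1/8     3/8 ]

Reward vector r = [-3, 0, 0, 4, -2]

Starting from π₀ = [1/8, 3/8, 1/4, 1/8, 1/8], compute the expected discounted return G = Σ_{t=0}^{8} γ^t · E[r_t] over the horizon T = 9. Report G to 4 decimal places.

G = -0.9940

t=0: π = [0.1250, 0.3750, 0.2500, 0.1250, 0.1250], E[r] = -0.1250, γ^t·E[r] = -0.125000, running G = -0.125000
t=1: π = [0.2188, 0.1875, 0.1719, 0.1719, 0.2500], E[r] = -0.4688, γ^t·E[r] = -0.328125, running G = -0.453125
t=2: π = [0.1719, 0.2012, 0.1992, 0.1680, 0.2598], E[r] = -0.3633, γ^t·E[r] = -0.178008, running G = -0.631133
t=3: π = [0.1753, 0.1929, 0.1995, 0.1709, 0.2615], E[r] = -0.3652, γ^t·E[r] = -0.125275, running G = -0.756408
t=4: π = [0.1732, 0.1938, 0.2004, 0.1713, 0.2613], E[r] = -0.3571, γ^t·E[r] = -0.085744, running G = -0.842152
t=5: π = [0.1734, 0.1934, 0.2005, 0.1715, 0.2613], E[r] = -0.3570, γ^t·E[r] = -0.059996, running G = -0.902148
t=6: π = [0.1733, 0.1934, 0.2005, 0.1715, 0.2612], E[r] = -0.3565, γ^t·E[r] = -0.041940, running G = -0.944089
t=7: π = [0.1734, 0.1934, 0.2005, 0.1715, 0.2612], E[r] = -0.3565, γ^t·E[r] = -0.029358, running G = -0.973447
t=8: π = [0.1734, 0.1934, 0.2005, 0.1715, 0.2612], E[r] = -0.3565, γ^t·E[r] = -0.020549, running G = -0.993997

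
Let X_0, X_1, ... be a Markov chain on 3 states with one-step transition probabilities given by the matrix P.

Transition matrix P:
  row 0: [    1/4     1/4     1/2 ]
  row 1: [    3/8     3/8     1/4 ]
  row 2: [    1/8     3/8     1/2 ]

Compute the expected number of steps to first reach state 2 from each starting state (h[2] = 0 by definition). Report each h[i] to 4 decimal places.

First-step conditioning: h[2] = 0; for i ≠ 2, h[i] = 1 + Σ_k P[i][k]·h[k].
  h[0] = 1 + 1/4·h[0] + 1/4·h[1]
  h[1] = 1 + 3/8·h[0] + 3/8·h[1]
Solving the 2×2 linear system over states ≠ 2 gives exactly h = [7/3, 3, 0] (h[2] = 0 is the target).

h = [2.3333, 3.0000, 0.0000]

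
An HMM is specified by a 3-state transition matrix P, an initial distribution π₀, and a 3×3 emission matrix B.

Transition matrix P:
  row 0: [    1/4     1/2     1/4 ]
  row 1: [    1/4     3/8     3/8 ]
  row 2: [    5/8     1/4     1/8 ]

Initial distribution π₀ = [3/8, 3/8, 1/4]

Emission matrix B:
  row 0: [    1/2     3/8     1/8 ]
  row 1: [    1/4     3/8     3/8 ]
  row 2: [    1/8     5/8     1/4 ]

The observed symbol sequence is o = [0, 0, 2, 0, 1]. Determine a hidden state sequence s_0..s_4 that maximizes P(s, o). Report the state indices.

t=0: δ = [1.875e-01, 9.375e-02, 3.125e-02]  (obs o_0=0)
t=1: δ = [2.344e-02, 2.344e-02, 5.859e-03]  ψ = [0, 0, 0]  (obs o_1=0)
t=2: δ = [7.324e-04, 4.395e-03, 2.197e-03]  ψ = [0, 0, 1]  (obs o_2=2)
t=3: δ = [6.866e-04, 4.120e-04, 2.060e-04]  ψ = [2, 1, 1]  (obs o_3=0)
t=4: δ = [6.437e-05, 1.287e-04, 1.073e-04]  ψ = [0, 0, 0]  (obs o_4=1)
backtrack: best end state = 1; path = [0, 1, 2, 0, 1]

path = [0, 1, 2, 0, 1]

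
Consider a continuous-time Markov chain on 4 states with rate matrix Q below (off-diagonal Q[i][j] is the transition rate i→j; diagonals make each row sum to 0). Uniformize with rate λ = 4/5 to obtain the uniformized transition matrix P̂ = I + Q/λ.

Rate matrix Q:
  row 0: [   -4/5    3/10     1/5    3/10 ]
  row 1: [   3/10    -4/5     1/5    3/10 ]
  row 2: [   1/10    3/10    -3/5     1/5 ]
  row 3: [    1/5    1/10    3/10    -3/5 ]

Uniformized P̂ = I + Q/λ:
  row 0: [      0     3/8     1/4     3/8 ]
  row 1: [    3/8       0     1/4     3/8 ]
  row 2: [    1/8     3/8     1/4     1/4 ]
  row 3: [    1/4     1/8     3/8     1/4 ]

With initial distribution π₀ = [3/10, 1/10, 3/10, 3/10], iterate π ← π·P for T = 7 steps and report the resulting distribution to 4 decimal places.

t=0: π = [0.3000, 0.1000, 0.3000, 0.3000]
t=1: π = [0.1500, 0.2625, 0.2875, 0.3000]
t=2: π = [0.2094, 0.2016, 0.2875, 0.3016]
t=3: π = [0.1869, 0.2240, 0.2877, 0.3014]
t=4: π = [0.1953, 0.2156, 0.2877, 0.3014]
t=5: π = [0.1922, 0.2188, 0.2877, 0.3014]
t=6: π = [0.1933, 0.2176, 0.2877, 0.3014]
t=7: π = [0.1929, 0.2181, 0.2877, 0.3014]

π = [0.1929, 0.2181, 0.2877, 0.3014]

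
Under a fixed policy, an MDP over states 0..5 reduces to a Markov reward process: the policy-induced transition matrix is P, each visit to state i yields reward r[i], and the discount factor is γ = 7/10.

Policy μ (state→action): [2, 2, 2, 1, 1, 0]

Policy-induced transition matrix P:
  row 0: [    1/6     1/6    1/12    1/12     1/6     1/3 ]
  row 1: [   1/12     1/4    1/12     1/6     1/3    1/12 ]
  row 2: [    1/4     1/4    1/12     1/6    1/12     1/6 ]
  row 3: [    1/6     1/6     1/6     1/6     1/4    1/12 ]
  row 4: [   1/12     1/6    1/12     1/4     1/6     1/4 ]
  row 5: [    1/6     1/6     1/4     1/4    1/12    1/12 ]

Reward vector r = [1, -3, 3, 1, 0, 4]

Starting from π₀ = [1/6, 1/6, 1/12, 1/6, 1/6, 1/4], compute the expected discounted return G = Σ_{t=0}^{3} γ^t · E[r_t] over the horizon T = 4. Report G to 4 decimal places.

t=0: π = [0.1667, 0.1667, 0.0833, 0.1667, 0.1667, 0.2500], E[r] = 1.0833, γ^t·E[r] = 1.083333, running G = 1.083333
t=1: π = [0.1458, 0.1875, 0.1389, 0.1875, 0.1806, 0.1597], E[r] = 0.8264, γ^t·E[r] = 0.578472, running G = 1.661806
t=2: π = [0.1476, 0.1939, 0.1256, 0.1829, 0.1887, 0.1615], E[r] = 0.7714, γ^t·E[r] = 0.377992, running G = 2.039797
t=3: π = [0.1453, 0.1933, 0.1255, 0.1835, 0.1903, 0.1621], E[r] = 0.7739, γ^t·E[r] = 0.265454, running G = 2.305252

G = 2.3053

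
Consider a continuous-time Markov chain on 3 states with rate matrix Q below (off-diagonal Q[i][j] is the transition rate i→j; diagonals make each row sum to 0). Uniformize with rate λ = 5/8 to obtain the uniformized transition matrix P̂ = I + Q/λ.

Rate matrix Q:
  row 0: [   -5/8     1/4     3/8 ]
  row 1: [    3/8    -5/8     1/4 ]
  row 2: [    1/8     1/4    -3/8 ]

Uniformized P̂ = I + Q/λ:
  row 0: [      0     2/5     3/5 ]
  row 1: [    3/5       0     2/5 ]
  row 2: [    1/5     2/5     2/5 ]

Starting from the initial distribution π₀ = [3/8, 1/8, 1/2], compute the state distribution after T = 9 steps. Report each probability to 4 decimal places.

t=0: π = [0.3750, 0.1250, 0.5000]
t=1: π = [0.1750, 0.3500, 0.4750]
t=2: π = [0.3050, 0.2600, 0.4350]
t=3: π = [0.2430, 0.2960, 0.4610]
t=4: π = [0.2698, 0.2816, 0.4486]
t=5: π = [0.2587, 0.2874, 0.4540]
t=6: π = [0.2632, 0.2851, 0.4517]
t=7: π = [0.2614, 0.2860, 0.4526]
t=8: π = [0.2621, 0.2856, 0.4523]
t=9: π = [0.2618, 0.2858, 0.4524]

π = [0.2618, 0.2858, 0.4524]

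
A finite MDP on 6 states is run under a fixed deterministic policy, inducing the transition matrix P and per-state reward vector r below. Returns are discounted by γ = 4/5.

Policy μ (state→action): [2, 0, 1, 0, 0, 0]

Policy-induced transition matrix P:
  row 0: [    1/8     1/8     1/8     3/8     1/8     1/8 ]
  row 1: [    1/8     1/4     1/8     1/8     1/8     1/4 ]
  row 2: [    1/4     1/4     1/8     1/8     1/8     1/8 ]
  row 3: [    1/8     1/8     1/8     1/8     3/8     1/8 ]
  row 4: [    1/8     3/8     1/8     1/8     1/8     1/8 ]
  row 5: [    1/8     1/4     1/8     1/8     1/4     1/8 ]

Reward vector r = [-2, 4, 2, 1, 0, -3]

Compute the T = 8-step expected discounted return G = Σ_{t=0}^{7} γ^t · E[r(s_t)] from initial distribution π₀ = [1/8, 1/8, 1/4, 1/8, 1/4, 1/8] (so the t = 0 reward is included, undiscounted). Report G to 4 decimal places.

G = 2.4621

t=0: π = [0.1250, 0.1250, 0.2500, 0.1250, 0.2500, 0.1250], E[r] = 0.5000, γ^t·E[r] = 0.500000, running G = 0.500000
t=1: π = [0.1563, 0.2500, 0.1250, 0.1563, 0.1719, 0.1406], E[r] = 0.6719, γ^t·E[r] = 0.537500, running G = 1.037500
t=2: π = [0.1406, 0.2324, 0.1250, 0.1641, 0.1816, 0.1563], E[r] = 0.5938, γ^t·E[r] = 0.380000, running G = 1.417500
t=3: π = [0.1406, 0.2346, 0.1250, 0.1602, 0.1855, 0.1541], E[r] = 0.6052, γ^t·E[r] = 0.309875, running G = 1.727375
t=4: π = [0.1406, 0.2356, 0.1250, 0.1602, 0.1843, 0.1543], E[r] = 0.6083, γ^t·E[r] = 0.249163, running G = 1.976538
t=5: π = [0.1406, 0.2354, 0.1250, 0.1602, 0.1843, 0.1544], E[r] = 0.6073, γ^t·E[r] = 0.199005, running G = 2.175543
t=6: π = [0.1406, 0.2354, 0.1250, 0.1602, 0.1843, 0.1544], E[r] = 0.6074, γ^t·E[r] = 0.159224, running G = 2.334766
t=7: π = [0.1406, 0.2354, 0.1250, 0.1602, 0.1843, 0.1544], E[r] = 0.6074, γ^t·E[r] = 0.127380, running G = 2.462147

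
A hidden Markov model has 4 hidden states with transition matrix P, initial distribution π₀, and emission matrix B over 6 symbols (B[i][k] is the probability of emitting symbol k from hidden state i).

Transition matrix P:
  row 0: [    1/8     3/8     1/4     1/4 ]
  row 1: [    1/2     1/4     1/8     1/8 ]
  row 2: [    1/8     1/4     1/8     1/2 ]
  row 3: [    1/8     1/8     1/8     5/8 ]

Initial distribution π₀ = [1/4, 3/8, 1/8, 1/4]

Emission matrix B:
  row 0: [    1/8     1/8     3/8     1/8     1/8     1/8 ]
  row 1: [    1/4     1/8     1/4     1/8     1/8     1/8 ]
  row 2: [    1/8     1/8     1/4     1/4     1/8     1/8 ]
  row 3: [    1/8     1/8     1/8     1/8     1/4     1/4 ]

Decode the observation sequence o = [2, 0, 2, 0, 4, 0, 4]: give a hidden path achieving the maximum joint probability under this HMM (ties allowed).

t=0: δ = [9.375e-02, 9.375e-02, 3.125e-02, 3.125e-02]  (obs o_0=2)
t=1: δ = [5.859e-03, 8.789e-03, 2.930e-03, 2.930e-03]  ψ = [1, 0, 0, 0]  (obs o_1=0)
t=2: δ = [1.648e-03, 5.493e-04, 3.662e-04, 2.289e-04]  ψ = [1, 0, 0, 3]  (obs o_2=2)
t=3: δ = [3.433e-05, 1.545e-04, 5.150e-05, 5.150e-05]  ψ = [1, 0, 0, 0]  (obs o_3=0)
t=4: δ = [9.656e-06, 4.828e-06, 2.414e-06, 8.047e-06]  ψ = [1, 1, 1, 3]  (obs o_4=4)
t=5: δ = [3.017e-07, 9.052e-07, 3.017e-07, 6.286e-07]  ψ = [1, 0, 0, 3]  (obs o_5=0)
t=6: δ = [5.658e-08, 2.829e-08, 1.414e-08, 9.823e-08]  ψ = [1, 1, 1, 3]  (obs o_6=4)
backtrack: best end state = 3; path = [0, 1, 0, 3, 3, 3, 3]

path = [0, 1, 0, 3, 3, 3, 3]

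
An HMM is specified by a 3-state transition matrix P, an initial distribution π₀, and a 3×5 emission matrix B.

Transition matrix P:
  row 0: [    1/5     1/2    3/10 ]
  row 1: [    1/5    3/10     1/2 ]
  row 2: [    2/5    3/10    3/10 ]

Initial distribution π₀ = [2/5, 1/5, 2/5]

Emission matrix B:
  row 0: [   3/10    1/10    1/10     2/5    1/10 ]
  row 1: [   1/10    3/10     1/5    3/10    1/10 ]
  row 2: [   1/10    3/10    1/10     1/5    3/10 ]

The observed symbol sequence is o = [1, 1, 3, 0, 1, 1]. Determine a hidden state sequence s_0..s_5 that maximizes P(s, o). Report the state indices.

t=0: δ = [4.000e-02, 6.000e-02, 1.200e-01]  (obs o_0=1)
t=1: δ = [4.800e-03, 1.080e-02, 1.080e-02]  ψ = [2, 2, 2]  (obs o_1=1)
t=2: δ = [1.728e-03, 9.720e-04, 1.080e-03]  ψ = [2, 1, 1]  (obs o_2=3)
t=3: δ = [1.296e-04, 8.640e-05, 5.184e-05]  ψ = [2, 0, 0]  (obs o_3=0)
t=4: δ = [2.592e-06, 1.944e-05, 1.296e-05]  ψ = [0, 0, 1]  (obs o_4=1)
t=5: δ = [5.184e-07, 1.750e-06, 2.916e-06]  ψ = [2, 1, 1]  (obs o_5=1)
backtrack: best end state = 2; path = [2, 1, 2, 0, 1, 2]

path = [2, 1, 2, 0, 1, 2]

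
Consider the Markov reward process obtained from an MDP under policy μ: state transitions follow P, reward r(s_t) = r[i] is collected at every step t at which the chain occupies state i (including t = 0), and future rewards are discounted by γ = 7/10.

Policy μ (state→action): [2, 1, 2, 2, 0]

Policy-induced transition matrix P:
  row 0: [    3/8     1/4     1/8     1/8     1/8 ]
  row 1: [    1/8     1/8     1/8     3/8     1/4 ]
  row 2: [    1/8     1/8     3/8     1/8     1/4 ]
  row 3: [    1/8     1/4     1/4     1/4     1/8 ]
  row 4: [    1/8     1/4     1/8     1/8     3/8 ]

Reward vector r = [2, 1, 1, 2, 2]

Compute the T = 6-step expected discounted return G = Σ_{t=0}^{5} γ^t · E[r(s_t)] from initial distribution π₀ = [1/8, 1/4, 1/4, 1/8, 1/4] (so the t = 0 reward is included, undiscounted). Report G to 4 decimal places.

G = 4.6114

t=0: π = [0.1250, 0.2500, 0.2500, 0.1250, 0.2500], E[r] = 1.5000, γ^t·E[r] = 1.500000, running G = 1.500000
t=1: π = [0.1563, 0.1875, 0.2031, 0.2031, 0.2500], E[r] = 1.6094, γ^t·E[r] = 1.126563, running G = 2.626563
t=2: π = [0.1641, 0.2012, 0.2012, 0.1973, 0.2363], E[r] = 1.5977, γ^t·E[r] = 0.782852, running G = 3.409414
t=3: π = [0.1660, 0.1997, 0.2000, 0.2000, 0.2344], E[r] = 1.6003, γ^t·E[r] = 0.548917, running G = 3.958331
t=4: π = [0.1665, 0.2000, 0.2000, 0.1999, 0.2336], E[r] = 1.6000, γ^t·E[r] = 0.384154, running G = 4.342485
t=5: π = [0.1666, 0.2000, 0.2000, 0.2000, 0.2334], E[r] = 1.6000, γ^t·E[r] = 0.268915, running G = 4.611400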